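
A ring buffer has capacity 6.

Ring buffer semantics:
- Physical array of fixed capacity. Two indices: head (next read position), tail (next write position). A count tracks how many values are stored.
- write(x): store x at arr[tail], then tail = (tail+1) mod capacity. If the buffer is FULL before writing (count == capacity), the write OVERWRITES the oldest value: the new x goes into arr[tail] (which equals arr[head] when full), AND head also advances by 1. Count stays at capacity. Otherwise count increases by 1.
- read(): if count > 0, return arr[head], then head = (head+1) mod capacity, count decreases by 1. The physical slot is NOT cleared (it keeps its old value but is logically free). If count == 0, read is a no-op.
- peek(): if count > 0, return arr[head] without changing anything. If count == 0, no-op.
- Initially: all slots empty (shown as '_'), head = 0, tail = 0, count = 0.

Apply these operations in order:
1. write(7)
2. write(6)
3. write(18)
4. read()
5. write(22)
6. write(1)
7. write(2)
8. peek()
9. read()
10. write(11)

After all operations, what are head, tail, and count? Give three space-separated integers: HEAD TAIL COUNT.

After op 1 (write(7)): arr=[7 _ _ _ _ _] head=0 tail=1 count=1
After op 2 (write(6)): arr=[7 6 _ _ _ _] head=0 tail=2 count=2
After op 3 (write(18)): arr=[7 6 18 _ _ _] head=0 tail=3 count=3
After op 4 (read()): arr=[7 6 18 _ _ _] head=1 tail=3 count=2
After op 5 (write(22)): arr=[7 6 18 22 _ _] head=1 tail=4 count=3
After op 6 (write(1)): arr=[7 6 18 22 1 _] head=1 tail=5 count=4
After op 7 (write(2)): arr=[7 6 18 22 1 2] head=1 tail=0 count=5
After op 8 (peek()): arr=[7 6 18 22 1 2] head=1 tail=0 count=5
After op 9 (read()): arr=[7 6 18 22 1 2] head=2 tail=0 count=4
After op 10 (write(11)): arr=[11 6 18 22 1 2] head=2 tail=1 count=5

Answer: 2 1 5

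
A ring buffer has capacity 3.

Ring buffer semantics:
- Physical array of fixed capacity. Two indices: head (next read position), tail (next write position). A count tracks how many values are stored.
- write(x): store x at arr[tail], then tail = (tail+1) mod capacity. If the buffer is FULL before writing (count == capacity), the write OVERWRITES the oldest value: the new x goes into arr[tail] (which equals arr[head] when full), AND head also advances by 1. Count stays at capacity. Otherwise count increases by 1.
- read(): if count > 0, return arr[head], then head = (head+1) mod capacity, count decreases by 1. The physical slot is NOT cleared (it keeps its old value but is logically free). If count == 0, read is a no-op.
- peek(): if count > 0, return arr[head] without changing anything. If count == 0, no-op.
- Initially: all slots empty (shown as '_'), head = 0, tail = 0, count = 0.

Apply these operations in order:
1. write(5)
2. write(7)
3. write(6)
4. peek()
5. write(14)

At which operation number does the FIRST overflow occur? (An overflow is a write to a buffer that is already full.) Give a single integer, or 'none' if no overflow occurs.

Answer: 5

Derivation:
After op 1 (write(5)): arr=[5 _ _] head=0 tail=1 count=1
After op 2 (write(7)): arr=[5 7 _] head=0 tail=2 count=2
After op 3 (write(6)): arr=[5 7 6] head=0 tail=0 count=3
After op 4 (peek()): arr=[5 7 6] head=0 tail=0 count=3
After op 5 (write(14)): arr=[14 7 6] head=1 tail=1 count=3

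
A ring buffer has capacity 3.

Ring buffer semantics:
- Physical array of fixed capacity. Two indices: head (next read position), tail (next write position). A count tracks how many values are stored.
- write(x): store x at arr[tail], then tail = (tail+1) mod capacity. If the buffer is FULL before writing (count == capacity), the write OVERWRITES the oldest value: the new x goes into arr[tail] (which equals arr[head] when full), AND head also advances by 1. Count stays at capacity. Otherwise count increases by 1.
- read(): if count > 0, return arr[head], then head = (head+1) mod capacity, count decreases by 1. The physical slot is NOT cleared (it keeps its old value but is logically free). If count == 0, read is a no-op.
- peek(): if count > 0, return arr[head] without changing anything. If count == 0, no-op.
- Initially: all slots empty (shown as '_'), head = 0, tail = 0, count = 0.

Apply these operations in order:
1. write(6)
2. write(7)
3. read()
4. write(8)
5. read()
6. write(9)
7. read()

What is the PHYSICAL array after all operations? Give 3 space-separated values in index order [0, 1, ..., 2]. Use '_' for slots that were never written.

Answer: 9 7 8

Derivation:
After op 1 (write(6)): arr=[6 _ _] head=0 tail=1 count=1
After op 2 (write(7)): arr=[6 7 _] head=0 tail=2 count=2
After op 3 (read()): arr=[6 7 _] head=1 tail=2 count=1
After op 4 (write(8)): arr=[6 7 8] head=1 tail=0 count=2
After op 5 (read()): arr=[6 7 8] head=2 tail=0 count=1
After op 6 (write(9)): arr=[9 7 8] head=2 tail=1 count=2
After op 7 (read()): arr=[9 7 8] head=0 tail=1 count=1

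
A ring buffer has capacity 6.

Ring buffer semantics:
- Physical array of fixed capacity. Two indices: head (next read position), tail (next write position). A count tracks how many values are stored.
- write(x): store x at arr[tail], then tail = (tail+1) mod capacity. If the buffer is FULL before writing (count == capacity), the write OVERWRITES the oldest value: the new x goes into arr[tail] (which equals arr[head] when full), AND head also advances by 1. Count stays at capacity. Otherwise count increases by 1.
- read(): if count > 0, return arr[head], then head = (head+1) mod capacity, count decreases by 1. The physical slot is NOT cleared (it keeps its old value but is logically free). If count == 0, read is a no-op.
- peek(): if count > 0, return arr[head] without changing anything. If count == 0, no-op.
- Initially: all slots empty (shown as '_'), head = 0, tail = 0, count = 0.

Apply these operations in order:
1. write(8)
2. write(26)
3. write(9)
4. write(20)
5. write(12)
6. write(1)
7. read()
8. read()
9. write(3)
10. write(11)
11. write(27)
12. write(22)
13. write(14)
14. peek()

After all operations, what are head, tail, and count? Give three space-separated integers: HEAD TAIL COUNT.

Answer: 5 5 6

Derivation:
After op 1 (write(8)): arr=[8 _ _ _ _ _] head=0 tail=1 count=1
After op 2 (write(26)): arr=[8 26 _ _ _ _] head=0 tail=2 count=2
After op 3 (write(9)): arr=[8 26 9 _ _ _] head=0 tail=3 count=3
After op 4 (write(20)): arr=[8 26 9 20 _ _] head=0 tail=4 count=4
After op 5 (write(12)): arr=[8 26 9 20 12 _] head=0 tail=5 count=5
After op 6 (write(1)): arr=[8 26 9 20 12 1] head=0 tail=0 count=6
After op 7 (read()): arr=[8 26 9 20 12 1] head=1 tail=0 count=5
After op 8 (read()): arr=[8 26 9 20 12 1] head=2 tail=0 count=4
After op 9 (write(3)): arr=[3 26 9 20 12 1] head=2 tail=1 count=5
After op 10 (write(11)): arr=[3 11 9 20 12 1] head=2 tail=2 count=6
After op 11 (write(27)): arr=[3 11 27 20 12 1] head=3 tail=3 count=6
After op 12 (write(22)): arr=[3 11 27 22 12 1] head=4 tail=4 count=6
After op 13 (write(14)): arr=[3 11 27 22 14 1] head=5 tail=5 count=6
After op 14 (peek()): arr=[3 11 27 22 14 1] head=5 tail=5 count=6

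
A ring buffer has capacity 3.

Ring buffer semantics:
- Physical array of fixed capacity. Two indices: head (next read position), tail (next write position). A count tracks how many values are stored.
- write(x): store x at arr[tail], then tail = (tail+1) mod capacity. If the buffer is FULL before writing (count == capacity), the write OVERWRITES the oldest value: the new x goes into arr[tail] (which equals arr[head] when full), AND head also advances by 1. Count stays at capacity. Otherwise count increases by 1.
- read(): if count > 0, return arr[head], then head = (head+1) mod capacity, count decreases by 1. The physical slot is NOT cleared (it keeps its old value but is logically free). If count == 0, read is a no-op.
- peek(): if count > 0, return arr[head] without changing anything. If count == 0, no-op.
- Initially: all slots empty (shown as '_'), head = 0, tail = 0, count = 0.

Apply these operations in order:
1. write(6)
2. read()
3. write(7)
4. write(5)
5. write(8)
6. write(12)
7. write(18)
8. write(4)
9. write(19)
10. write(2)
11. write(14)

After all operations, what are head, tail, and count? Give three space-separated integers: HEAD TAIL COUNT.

After op 1 (write(6)): arr=[6 _ _] head=0 tail=1 count=1
After op 2 (read()): arr=[6 _ _] head=1 tail=1 count=0
After op 3 (write(7)): arr=[6 7 _] head=1 tail=2 count=1
After op 4 (write(5)): arr=[6 7 5] head=1 tail=0 count=2
After op 5 (write(8)): arr=[8 7 5] head=1 tail=1 count=3
After op 6 (write(12)): arr=[8 12 5] head=2 tail=2 count=3
After op 7 (write(18)): arr=[8 12 18] head=0 tail=0 count=3
After op 8 (write(4)): arr=[4 12 18] head=1 tail=1 count=3
After op 9 (write(19)): arr=[4 19 18] head=2 tail=2 count=3
After op 10 (write(2)): arr=[4 19 2] head=0 tail=0 count=3
After op 11 (write(14)): arr=[14 19 2] head=1 tail=1 count=3

Answer: 1 1 3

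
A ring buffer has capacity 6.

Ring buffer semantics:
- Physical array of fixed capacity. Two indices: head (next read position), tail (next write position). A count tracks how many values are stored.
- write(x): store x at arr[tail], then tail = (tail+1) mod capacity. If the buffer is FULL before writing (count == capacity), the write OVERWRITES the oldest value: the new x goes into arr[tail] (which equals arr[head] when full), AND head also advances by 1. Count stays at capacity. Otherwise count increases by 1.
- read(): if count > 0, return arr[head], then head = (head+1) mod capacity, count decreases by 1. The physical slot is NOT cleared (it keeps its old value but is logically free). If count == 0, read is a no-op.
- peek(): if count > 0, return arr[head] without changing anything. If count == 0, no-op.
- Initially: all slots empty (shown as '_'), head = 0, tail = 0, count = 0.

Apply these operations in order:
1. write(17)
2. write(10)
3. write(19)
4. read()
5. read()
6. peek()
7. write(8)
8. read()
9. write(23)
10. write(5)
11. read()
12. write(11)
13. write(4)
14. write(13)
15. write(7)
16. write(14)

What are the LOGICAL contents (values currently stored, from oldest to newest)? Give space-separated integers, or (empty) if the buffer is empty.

After op 1 (write(17)): arr=[17 _ _ _ _ _] head=0 tail=1 count=1
After op 2 (write(10)): arr=[17 10 _ _ _ _] head=0 tail=2 count=2
After op 3 (write(19)): arr=[17 10 19 _ _ _] head=0 tail=3 count=3
After op 4 (read()): arr=[17 10 19 _ _ _] head=1 tail=3 count=2
After op 5 (read()): arr=[17 10 19 _ _ _] head=2 tail=3 count=1
After op 6 (peek()): arr=[17 10 19 _ _ _] head=2 tail=3 count=1
After op 7 (write(8)): arr=[17 10 19 8 _ _] head=2 tail=4 count=2
After op 8 (read()): arr=[17 10 19 8 _ _] head=3 tail=4 count=1
After op 9 (write(23)): arr=[17 10 19 8 23 _] head=3 tail=5 count=2
After op 10 (write(5)): arr=[17 10 19 8 23 5] head=3 tail=0 count=3
After op 11 (read()): arr=[17 10 19 8 23 5] head=4 tail=0 count=2
After op 12 (write(11)): arr=[11 10 19 8 23 5] head=4 tail=1 count=3
After op 13 (write(4)): arr=[11 4 19 8 23 5] head=4 tail=2 count=4
After op 14 (write(13)): arr=[11 4 13 8 23 5] head=4 tail=3 count=5
After op 15 (write(7)): arr=[11 4 13 7 23 5] head=4 tail=4 count=6
After op 16 (write(14)): arr=[11 4 13 7 14 5] head=5 tail=5 count=6

Answer: 5 11 4 13 7 14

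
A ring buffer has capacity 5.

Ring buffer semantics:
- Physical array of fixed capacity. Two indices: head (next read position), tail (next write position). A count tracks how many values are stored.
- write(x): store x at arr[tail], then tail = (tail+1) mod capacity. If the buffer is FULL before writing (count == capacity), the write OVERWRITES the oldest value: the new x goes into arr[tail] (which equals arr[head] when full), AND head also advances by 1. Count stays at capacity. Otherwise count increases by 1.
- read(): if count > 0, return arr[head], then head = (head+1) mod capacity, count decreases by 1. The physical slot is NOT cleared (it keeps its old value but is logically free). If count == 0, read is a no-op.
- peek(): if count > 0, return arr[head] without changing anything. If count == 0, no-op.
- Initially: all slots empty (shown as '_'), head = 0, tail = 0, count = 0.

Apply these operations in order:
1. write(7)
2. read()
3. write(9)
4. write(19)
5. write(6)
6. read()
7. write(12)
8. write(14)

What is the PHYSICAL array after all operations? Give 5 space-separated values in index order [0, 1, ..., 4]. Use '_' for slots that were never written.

Answer: 14 9 19 6 12

Derivation:
After op 1 (write(7)): arr=[7 _ _ _ _] head=0 tail=1 count=1
After op 2 (read()): arr=[7 _ _ _ _] head=1 tail=1 count=0
After op 3 (write(9)): arr=[7 9 _ _ _] head=1 tail=2 count=1
After op 4 (write(19)): arr=[7 9 19 _ _] head=1 tail=3 count=2
After op 5 (write(6)): arr=[7 9 19 6 _] head=1 tail=4 count=3
After op 6 (read()): arr=[7 9 19 6 _] head=2 tail=4 count=2
After op 7 (write(12)): arr=[7 9 19 6 12] head=2 tail=0 count=3
After op 8 (write(14)): arr=[14 9 19 6 12] head=2 tail=1 count=4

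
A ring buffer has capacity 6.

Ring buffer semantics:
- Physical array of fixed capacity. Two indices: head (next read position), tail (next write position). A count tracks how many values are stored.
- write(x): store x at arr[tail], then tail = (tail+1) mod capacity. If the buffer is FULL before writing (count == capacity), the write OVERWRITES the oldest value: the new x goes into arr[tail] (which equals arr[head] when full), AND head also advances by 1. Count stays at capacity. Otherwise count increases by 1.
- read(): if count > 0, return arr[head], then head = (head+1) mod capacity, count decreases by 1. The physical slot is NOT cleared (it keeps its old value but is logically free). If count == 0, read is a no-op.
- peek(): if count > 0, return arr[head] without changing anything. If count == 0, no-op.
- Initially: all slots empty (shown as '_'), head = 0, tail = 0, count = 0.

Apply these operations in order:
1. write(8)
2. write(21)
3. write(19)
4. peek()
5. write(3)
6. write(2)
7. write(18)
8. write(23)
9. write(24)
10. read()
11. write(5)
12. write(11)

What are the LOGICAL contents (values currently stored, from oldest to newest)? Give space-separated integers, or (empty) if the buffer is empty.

After op 1 (write(8)): arr=[8 _ _ _ _ _] head=0 tail=1 count=1
After op 2 (write(21)): arr=[8 21 _ _ _ _] head=0 tail=2 count=2
After op 3 (write(19)): arr=[8 21 19 _ _ _] head=0 tail=3 count=3
After op 4 (peek()): arr=[8 21 19 _ _ _] head=0 tail=3 count=3
After op 5 (write(3)): arr=[8 21 19 3 _ _] head=0 tail=4 count=4
After op 6 (write(2)): arr=[8 21 19 3 2 _] head=0 tail=5 count=5
After op 7 (write(18)): arr=[8 21 19 3 2 18] head=0 tail=0 count=6
After op 8 (write(23)): arr=[23 21 19 3 2 18] head=1 tail=1 count=6
After op 9 (write(24)): arr=[23 24 19 3 2 18] head=2 tail=2 count=6
After op 10 (read()): arr=[23 24 19 3 2 18] head=3 tail=2 count=5
After op 11 (write(5)): arr=[23 24 5 3 2 18] head=3 tail=3 count=6
After op 12 (write(11)): arr=[23 24 5 11 2 18] head=4 tail=4 count=6

Answer: 2 18 23 24 5 11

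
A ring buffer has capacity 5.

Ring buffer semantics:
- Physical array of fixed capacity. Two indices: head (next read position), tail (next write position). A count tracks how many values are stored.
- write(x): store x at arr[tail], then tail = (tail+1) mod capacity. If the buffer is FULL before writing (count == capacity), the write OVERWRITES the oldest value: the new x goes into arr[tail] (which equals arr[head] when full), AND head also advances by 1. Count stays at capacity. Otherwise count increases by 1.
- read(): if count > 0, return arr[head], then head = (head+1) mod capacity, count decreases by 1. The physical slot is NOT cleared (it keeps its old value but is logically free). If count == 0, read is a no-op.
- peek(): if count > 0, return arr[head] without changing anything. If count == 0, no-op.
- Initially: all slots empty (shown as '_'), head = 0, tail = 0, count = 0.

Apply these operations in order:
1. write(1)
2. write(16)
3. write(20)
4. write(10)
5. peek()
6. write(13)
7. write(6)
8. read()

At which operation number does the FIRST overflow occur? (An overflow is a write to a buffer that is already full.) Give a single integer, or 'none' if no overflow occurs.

Answer: 7

Derivation:
After op 1 (write(1)): arr=[1 _ _ _ _] head=0 tail=1 count=1
After op 2 (write(16)): arr=[1 16 _ _ _] head=0 tail=2 count=2
After op 3 (write(20)): arr=[1 16 20 _ _] head=0 tail=3 count=3
After op 4 (write(10)): arr=[1 16 20 10 _] head=0 tail=4 count=4
After op 5 (peek()): arr=[1 16 20 10 _] head=0 tail=4 count=4
After op 6 (write(13)): arr=[1 16 20 10 13] head=0 tail=0 count=5
After op 7 (write(6)): arr=[6 16 20 10 13] head=1 tail=1 count=5
After op 8 (read()): arr=[6 16 20 10 13] head=2 tail=1 count=4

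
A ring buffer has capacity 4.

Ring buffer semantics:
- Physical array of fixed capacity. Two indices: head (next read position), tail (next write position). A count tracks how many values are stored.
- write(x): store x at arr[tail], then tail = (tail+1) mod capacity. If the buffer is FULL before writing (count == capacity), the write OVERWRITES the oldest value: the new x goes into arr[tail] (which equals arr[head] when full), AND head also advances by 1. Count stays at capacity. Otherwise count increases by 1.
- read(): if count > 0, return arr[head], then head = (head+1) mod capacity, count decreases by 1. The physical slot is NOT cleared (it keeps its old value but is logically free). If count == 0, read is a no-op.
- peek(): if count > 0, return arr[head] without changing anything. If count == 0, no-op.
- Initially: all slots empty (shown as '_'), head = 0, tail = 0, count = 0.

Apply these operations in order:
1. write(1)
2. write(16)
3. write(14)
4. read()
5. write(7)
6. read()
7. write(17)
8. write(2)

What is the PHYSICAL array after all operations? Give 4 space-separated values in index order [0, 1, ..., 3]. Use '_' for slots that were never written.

After op 1 (write(1)): arr=[1 _ _ _] head=0 tail=1 count=1
After op 2 (write(16)): arr=[1 16 _ _] head=0 tail=2 count=2
After op 3 (write(14)): arr=[1 16 14 _] head=0 tail=3 count=3
After op 4 (read()): arr=[1 16 14 _] head=1 tail=3 count=2
After op 5 (write(7)): arr=[1 16 14 7] head=1 tail=0 count=3
After op 6 (read()): arr=[1 16 14 7] head=2 tail=0 count=2
After op 7 (write(17)): arr=[17 16 14 7] head=2 tail=1 count=3
After op 8 (write(2)): arr=[17 2 14 7] head=2 tail=2 count=4

Answer: 17 2 14 7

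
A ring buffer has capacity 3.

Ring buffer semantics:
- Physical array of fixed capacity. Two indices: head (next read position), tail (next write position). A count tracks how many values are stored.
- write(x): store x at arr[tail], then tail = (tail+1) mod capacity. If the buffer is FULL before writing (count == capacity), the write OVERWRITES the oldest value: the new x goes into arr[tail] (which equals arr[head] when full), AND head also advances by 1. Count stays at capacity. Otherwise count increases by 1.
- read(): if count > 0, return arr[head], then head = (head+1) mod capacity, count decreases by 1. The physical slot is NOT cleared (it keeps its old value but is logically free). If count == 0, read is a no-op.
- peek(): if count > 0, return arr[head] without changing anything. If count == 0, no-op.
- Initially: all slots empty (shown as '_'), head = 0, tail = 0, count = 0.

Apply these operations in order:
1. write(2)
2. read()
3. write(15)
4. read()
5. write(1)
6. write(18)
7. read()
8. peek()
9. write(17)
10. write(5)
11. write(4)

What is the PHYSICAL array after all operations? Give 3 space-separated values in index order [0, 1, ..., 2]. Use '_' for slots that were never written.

Answer: 4 17 5

Derivation:
After op 1 (write(2)): arr=[2 _ _] head=0 tail=1 count=1
After op 2 (read()): arr=[2 _ _] head=1 tail=1 count=0
After op 3 (write(15)): arr=[2 15 _] head=1 tail=2 count=1
After op 4 (read()): arr=[2 15 _] head=2 tail=2 count=0
After op 5 (write(1)): arr=[2 15 1] head=2 tail=0 count=1
After op 6 (write(18)): arr=[18 15 1] head=2 tail=1 count=2
After op 7 (read()): arr=[18 15 1] head=0 tail=1 count=1
After op 8 (peek()): arr=[18 15 1] head=0 tail=1 count=1
After op 9 (write(17)): arr=[18 17 1] head=0 tail=2 count=2
After op 10 (write(5)): arr=[18 17 5] head=0 tail=0 count=3
After op 11 (write(4)): arr=[4 17 5] head=1 tail=1 count=3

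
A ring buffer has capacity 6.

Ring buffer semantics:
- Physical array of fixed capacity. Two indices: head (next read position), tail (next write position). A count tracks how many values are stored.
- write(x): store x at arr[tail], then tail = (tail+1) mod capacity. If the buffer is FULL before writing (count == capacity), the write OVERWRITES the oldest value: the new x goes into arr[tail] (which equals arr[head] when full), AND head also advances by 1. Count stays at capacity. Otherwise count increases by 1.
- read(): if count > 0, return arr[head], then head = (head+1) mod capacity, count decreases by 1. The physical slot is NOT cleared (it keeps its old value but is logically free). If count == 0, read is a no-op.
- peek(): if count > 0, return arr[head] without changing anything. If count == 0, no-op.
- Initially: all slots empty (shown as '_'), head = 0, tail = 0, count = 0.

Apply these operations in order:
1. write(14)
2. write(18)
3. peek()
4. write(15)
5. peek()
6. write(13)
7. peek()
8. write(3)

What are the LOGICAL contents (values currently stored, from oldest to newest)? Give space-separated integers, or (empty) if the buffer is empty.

Answer: 14 18 15 13 3

Derivation:
After op 1 (write(14)): arr=[14 _ _ _ _ _] head=0 tail=1 count=1
After op 2 (write(18)): arr=[14 18 _ _ _ _] head=0 tail=2 count=2
After op 3 (peek()): arr=[14 18 _ _ _ _] head=0 tail=2 count=2
After op 4 (write(15)): arr=[14 18 15 _ _ _] head=0 tail=3 count=3
After op 5 (peek()): arr=[14 18 15 _ _ _] head=0 tail=3 count=3
After op 6 (write(13)): arr=[14 18 15 13 _ _] head=0 tail=4 count=4
After op 7 (peek()): arr=[14 18 15 13 _ _] head=0 tail=4 count=4
After op 8 (write(3)): arr=[14 18 15 13 3 _] head=0 tail=5 count=5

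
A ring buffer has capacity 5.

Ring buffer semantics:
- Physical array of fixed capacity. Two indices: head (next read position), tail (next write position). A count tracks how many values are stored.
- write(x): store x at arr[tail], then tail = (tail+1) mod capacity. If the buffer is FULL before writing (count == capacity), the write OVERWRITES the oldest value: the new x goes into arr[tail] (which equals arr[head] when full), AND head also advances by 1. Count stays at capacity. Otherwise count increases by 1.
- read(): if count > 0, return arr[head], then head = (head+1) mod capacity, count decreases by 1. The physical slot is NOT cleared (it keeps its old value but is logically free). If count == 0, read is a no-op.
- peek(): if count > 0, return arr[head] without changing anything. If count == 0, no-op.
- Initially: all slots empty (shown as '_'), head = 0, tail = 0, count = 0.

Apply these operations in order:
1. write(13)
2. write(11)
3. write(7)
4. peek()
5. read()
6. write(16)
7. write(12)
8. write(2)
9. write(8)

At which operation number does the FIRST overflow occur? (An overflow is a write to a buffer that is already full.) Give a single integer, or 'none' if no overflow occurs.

Answer: 9

Derivation:
After op 1 (write(13)): arr=[13 _ _ _ _] head=0 tail=1 count=1
After op 2 (write(11)): arr=[13 11 _ _ _] head=0 tail=2 count=2
After op 3 (write(7)): arr=[13 11 7 _ _] head=0 tail=3 count=3
After op 4 (peek()): arr=[13 11 7 _ _] head=0 tail=3 count=3
After op 5 (read()): arr=[13 11 7 _ _] head=1 tail=3 count=2
After op 6 (write(16)): arr=[13 11 7 16 _] head=1 tail=4 count=3
After op 7 (write(12)): arr=[13 11 7 16 12] head=1 tail=0 count=4
After op 8 (write(2)): arr=[2 11 7 16 12] head=1 tail=1 count=5
After op 9 (write(8)): arr=[2 8 7 16 12] head=2 tail=2 count=5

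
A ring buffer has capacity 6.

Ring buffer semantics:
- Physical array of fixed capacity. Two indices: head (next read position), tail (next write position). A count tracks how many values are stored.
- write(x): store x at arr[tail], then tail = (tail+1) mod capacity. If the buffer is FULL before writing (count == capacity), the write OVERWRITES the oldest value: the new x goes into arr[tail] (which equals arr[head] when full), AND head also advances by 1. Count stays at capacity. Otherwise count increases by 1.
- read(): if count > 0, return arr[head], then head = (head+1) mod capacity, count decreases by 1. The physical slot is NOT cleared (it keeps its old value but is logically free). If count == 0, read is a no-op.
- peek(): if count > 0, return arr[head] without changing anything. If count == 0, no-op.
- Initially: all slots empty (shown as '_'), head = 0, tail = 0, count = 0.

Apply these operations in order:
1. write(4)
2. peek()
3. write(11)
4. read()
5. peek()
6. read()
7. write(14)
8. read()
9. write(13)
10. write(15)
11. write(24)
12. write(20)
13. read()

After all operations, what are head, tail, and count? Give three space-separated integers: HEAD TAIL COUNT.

After op 1 (write(4)): arr=[4 _ _ _ _ _] head=0 tail=1 count=1
After op 2 (peek()): arr=[4 _ _ _ _ _] head=0 tail=1 count=1
After op 3 (write(11)): arr=[4 11 _ _ _ _] head=0 tail=2 count=2
After op 4 (read()): arr=[4 11 _ _ _ _] head=1 tail=2 count=1
After op 5 (peek()): arr=[4 11 _ _ _ _] head=1 tail=2 count=1
After op 6 (read()): arr=[4 11 _ _ _ _] head=2 tail=2 count=0
After op 7 (write(14)): arr=[4 11 14 _ _ _] head=2 tail=3 count=1
After op 8 (read()): arr=[4 11 14 _ _ _] head=3 tail=3 count=0
After op 9 (write(13)): arr=[4 11 14 13 _ _] head=3 tail=4 count=1
After op 10 (write(15)): arr=[4 11 14 13 15 _] head=3 tail=5 count=2
After op 11 (write(24)): arr=[4 11 14 13 15 24] head=3 tail=0 count=3
After op 12 (write(20)): arr=[20 11 14 13 15 24] head=3 tail=1 count=4
After op 13 (read()): arr=[20 11 14 13 15 24] head=4 tail=1 count=3

Answer: 4 1 3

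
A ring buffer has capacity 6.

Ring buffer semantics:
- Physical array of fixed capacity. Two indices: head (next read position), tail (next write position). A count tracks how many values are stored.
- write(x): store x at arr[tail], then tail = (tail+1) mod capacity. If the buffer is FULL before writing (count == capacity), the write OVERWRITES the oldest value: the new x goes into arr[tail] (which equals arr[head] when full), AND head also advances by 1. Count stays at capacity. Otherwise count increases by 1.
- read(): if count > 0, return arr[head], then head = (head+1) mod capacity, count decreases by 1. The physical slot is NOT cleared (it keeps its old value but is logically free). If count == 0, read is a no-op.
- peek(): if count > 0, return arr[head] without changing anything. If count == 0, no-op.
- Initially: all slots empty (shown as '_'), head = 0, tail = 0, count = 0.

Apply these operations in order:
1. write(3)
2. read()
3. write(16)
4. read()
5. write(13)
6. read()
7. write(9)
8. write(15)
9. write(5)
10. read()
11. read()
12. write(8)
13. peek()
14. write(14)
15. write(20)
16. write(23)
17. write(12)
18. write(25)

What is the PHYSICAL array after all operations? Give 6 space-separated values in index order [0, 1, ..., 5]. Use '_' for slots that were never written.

Answer: 8 14 20 23 12 25

Derivation:
After op 1 (write(3)): arr=[3 _ _ _ _ _] head=0 tail=1 count=1
After op 2 (read()): arr=[3 _ _ _ _ _] head=1 tail=1 count=0
After op 3 (write(16)): arr=[3 16 _ _ _ _] head=1 tail=2 count=1
After op 4 (read()): arr=[3 16 _ _ _ _] head=2 tail=2 count=0
After op 5 (write(13)): arr=[3 16 13 _ _ _] head=2 tail=3 count=1
After op 6 (read()): arr=[3 16 13 _ _ _] head=3 tail=3 count=0
After op 7 (write(9)): arr=[3 16 13 9 _ _] head=3 tail=4 count=1
After op 8 (write(15)): arr=[3 16 13 9 15 _] head=3 tail=5 count=2
After op 9 (write(5)): arr=[3 16 13 9 15 5] head=3 tail=0 count=3
After op 10 (read()): arr=[3 16 13 9 15 5] head=4 tail=0 count=2
After op 11 (read()): arr=[3 16 13 9 15 5] head=5 tail=0 count=1
After op 12 (write(8)): arr=[8 16 13 9 15 5] head=5 tail=1 count=2
After op 13 (peek()): arr=[8 16 13 9 15 5] head=5 tail=1 count=2
After op 14 (write(14)): arr=[8 14 13 9 15 5] head=5 tail=2 count=3
After op 15 (write(20)): arr=[8 14 20 9 15 5] head=5 tail=3 count=4
After op 16 (write(23)): arr=[8 14 20 23 15 5] head=5 tail=4 count=5
After op 17 (write(12)): arr=[8 14 20 23 12 5] head=5 tail=5 count=6
After op 18 (write(25)): arr=[8 14 20 23 12 25] head=0 tail=0 count=6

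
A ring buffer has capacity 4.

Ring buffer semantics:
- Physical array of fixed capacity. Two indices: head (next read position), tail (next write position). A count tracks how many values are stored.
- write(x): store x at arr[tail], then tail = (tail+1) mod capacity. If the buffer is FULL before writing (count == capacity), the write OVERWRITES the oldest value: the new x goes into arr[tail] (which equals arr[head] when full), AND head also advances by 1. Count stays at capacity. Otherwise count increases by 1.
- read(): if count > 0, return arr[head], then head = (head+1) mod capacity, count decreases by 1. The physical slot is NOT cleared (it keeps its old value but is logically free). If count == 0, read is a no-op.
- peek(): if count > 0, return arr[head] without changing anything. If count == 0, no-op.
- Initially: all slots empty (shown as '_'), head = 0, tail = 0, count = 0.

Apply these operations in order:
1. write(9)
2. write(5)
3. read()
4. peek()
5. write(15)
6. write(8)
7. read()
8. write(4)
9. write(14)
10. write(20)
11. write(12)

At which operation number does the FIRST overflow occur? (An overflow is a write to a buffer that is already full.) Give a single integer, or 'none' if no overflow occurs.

After op 1 (write(9)): arr=[9 _ _ _] head=0 tail=1 count=1
After op 2 (write(5)): arr=[9 5 _ _] head=0 tail=2 count=2
After op 3 (read()): arr=[9 5 _ _] head=1 tail=2 count=1
After op 4 (peek()): arr=[9 5 _ _] head=1 tail=2 count=1
After op 5 (write(15)): arr=[9 5 15 _] head=1 tail=3 count=2
After op 6 (write(8)): arr=[9 5 15 8] head=1 tail=0 count=3
After op 7 (read()): arr=[9 5 15 8] head=2 tail=0 count=2
After op 8 (write(4)): arr=[4 5 15 8] head=2 tail=1 count=3
After op 9 (write(14)): arr=[4 14 15 8] head=2 tail=2 count=4
After op 10 (write(20)): arr=[4 14 20 8] head=3 tail=3 count=4
After op 11 (write(12)): arr=[4 14 20 12] head=0 tail=0 count=4

Answer: 10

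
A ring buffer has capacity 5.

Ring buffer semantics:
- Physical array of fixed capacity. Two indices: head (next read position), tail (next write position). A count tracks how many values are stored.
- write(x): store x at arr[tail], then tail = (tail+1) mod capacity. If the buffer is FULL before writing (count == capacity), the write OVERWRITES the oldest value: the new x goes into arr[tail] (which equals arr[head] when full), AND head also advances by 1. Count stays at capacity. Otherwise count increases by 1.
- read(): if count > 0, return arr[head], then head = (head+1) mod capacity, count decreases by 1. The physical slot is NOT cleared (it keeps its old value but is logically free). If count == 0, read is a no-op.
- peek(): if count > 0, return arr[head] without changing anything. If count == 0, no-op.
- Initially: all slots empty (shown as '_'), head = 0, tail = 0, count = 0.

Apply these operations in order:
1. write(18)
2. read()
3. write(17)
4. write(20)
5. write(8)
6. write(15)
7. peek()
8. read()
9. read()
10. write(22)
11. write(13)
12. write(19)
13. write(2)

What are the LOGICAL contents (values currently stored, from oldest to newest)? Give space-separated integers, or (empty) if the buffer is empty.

After op 1 (write(18)): arr=[18 _ _ _ _] head=0 tail=1 count=1
After op 2 (read()): arr=[18 _ _ _ _] head=1 tail=1 count=0
After op 3 (write(17)): arr=[18 17 _ _ _] head=1 tail=2 count=1
After op 4 (write(20)): arr=[18 17 20 _ _] head=1 tail=3 count=2
After op 5 (write(8)): arr=[18 17 20 8 _] head=1 tail=4 count=3
After op 6 (write(15)): arr=[18 17 20 8 15] head=1 tail=0 count=4
After op 7 (peek()): arr=[18 17 20 8 15] head=1 tail=0 count=4
After op 8 (read()): arr=[18 17 20 8 15] head=2 tail=0 count=3
After op 9 (read()): arr=[18 17 20 8 15] head=3 tail=0 count=2
After op 10 (write(22)): arr=[22 17 20 8 15] head=3 tail=1 count=3
After op 11 (write(13)): arr=[22 13 20 8 15] head=3 tail=2 count=4
After op 12 (write(19)): arr=[22 13 19 8 15] head=3 tail=3 count=5
After op 13 (write(2)): arr=[22 13 19 2 15] head=4 tail=4 count=5

Answer: 15 22 13 19 2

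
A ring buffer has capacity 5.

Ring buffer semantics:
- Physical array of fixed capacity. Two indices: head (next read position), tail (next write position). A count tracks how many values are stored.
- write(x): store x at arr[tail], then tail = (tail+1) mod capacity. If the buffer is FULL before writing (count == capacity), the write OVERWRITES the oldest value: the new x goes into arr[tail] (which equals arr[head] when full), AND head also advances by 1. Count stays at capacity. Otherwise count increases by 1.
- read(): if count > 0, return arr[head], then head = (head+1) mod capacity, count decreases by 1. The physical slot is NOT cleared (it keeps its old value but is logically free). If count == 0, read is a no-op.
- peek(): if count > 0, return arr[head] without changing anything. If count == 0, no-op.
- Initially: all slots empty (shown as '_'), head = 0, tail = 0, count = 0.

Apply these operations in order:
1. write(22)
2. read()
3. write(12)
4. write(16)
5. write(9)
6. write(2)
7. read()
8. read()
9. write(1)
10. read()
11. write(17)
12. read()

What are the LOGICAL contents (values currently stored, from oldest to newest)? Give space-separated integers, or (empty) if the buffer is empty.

Answer: 1 17

Derivation:
After op 1 (write(22)): arr=[22 _ _ _ _] head=0 tail=1 count=1
After op 2 (read()): arr=[22 _ _ _ _] head=1 tail=1 count=0
After op 3 (write(12)): arr=[22 12 _ _ _] head=1 tail=2 count=1
After op 4 (write(16)): arr=[22 12 16 _ _] head=1 tail=3 count=2
After op 5 (write(9)): arr=[22 12 16 9 _] head=1 tail=4 count=3
After op 6 (write(2)): arr=[22 12 16 9 2] head=1 tail=0 count=4
After op 7 (read()): arr=[22 12 16 9 2] head=2 tail=0 count=3
After op 8 (read()): arr=[22 12 16 9 2] head=3 tail=0 count=2
After op 9 (write(1)): arr=[1 12 16 9 2] head=3 tail=1 count=3
After op 10 (read()): arr=[1 12 16 9 2] head=4 tail=1 count=2
After op 11 (write(17)): arr=[1 17 16 9 2] head=4 tail=2 count=3
After op 12 (read()): arr=[1 17 16 9 2] head=0 tail=2 count=2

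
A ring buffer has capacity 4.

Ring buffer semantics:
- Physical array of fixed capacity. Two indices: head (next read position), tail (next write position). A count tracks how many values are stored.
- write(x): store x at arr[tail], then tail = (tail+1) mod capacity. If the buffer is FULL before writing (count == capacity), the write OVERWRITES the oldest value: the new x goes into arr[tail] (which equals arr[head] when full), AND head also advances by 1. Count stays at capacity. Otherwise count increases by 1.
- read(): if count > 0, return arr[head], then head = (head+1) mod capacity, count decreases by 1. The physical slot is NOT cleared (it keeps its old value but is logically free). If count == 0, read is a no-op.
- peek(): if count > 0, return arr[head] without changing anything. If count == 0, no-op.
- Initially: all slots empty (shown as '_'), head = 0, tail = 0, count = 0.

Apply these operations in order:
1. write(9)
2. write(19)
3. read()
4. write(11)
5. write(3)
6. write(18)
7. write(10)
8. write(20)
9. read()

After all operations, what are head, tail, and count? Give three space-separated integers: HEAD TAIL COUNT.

After op 1 (write(9)): arr=[9 _ _ _] head=0 tail=1 count=1
After op 2 (write(19)): arr=[9 19 _ _] head=0 tail=2 count=2
After op 3 (read()): arr=[9 19 _ _] head=1 tail=2 count=1
After op 4 (write(11)): arr=[9 19 11 _] head=1 tail=3 count=2
After op 5 (write(3)): arr=[9 19 11 3] head=1 tail=0 count=3
After op 6 (write(18)): arr=[18 19 11 3] head=1 tail=1 count=4
After op 7 (write(10)): arr=[18 10 11 3] head=2 tail=2 count=4
After op 8 (write(20)): arr=[18 10 20 3] head=3 tail=3 count=4
After op 9 (read()): arr=[18 10 20 3] head=0 tail=3 count=3

Answer: 0 3 3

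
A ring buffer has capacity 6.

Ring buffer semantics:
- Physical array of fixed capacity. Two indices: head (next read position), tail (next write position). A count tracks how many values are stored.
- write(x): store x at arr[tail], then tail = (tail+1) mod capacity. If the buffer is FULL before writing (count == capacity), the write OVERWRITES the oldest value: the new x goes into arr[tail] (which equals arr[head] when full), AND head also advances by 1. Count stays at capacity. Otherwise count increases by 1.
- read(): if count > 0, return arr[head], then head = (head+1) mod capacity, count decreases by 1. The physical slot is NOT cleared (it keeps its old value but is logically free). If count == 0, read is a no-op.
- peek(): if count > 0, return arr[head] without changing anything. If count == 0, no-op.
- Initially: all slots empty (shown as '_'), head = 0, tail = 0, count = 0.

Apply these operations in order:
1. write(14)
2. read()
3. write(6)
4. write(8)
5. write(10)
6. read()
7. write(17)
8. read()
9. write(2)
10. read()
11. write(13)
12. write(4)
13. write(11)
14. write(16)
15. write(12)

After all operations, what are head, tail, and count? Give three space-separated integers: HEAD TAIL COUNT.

After op 1 (write(14)): arr=[14 _ _ _ _ _] head=0 tail=1 count=1
After op 2 (read()): arr=[14 _ _ _ _ _] head=1 tail=1 count=0
After op 3 (write(6)): arr=[14 6 _ _ _ _] head=1 tail=2 count=1
After op 4 (write(8)): arr=[14 6 8 _ _ _] head=1 tail=3 count=2
After op 5 (write(10)): arr=[14 6 8 10 _ _] head=1 tail=4 count=3
After op 6 (read()): arr=[14 6 8 10 _ _] head=2 tail=4 count=2
After op 7 (write(17)): arr=[14 6 8 10 17 _] head=2 tail=5 count=3
After op 8 (read()): arr=[14 6 8 10 17 _] head=3 tail=5 count=2
After op 9 (write(2)): arr=[14 6 8 10 17 2] head=3 tail=0 count=3
After op 10 (read()): arr=[14 6 8 10 17 2] head=4 tail=0 count=2
After op 11 (write(13)): arr=[13 6 8 10 17 2] head=4 tail=1 count=3
After op 12 (write(4)): arr=[13 4 8 10 17 2] head=4 tail=2 count=4
After op 13 (write(11)): arr=[13 4 11 10 17 2] head=4 tail=3 count=5
After op 14 (write(16)): arr=[13 4 11 16 17 2] head=4 tail=4 count=6
After op 15 (write(12)): arr=[13 4 11 16 12 2] head=5 tail=5 count=6

Answer: 5 5 6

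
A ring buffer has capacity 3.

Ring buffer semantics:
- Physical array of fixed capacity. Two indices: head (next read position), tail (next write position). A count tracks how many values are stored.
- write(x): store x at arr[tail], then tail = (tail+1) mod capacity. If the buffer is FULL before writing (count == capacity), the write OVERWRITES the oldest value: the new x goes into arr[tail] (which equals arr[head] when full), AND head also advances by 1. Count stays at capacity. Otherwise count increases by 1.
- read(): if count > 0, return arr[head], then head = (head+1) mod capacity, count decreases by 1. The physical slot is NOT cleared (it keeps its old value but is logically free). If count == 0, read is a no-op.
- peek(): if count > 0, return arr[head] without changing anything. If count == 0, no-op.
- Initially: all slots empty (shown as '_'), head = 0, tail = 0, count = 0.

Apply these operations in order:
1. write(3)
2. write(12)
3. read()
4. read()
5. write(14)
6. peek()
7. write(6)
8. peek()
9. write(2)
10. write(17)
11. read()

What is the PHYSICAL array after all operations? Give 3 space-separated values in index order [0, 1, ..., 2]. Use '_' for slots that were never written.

Answer: 6 2 17

Derivation:
After op 1 (write(3)): arr=[3 _ _] head=0 tail=1 count=1
After op 2 (write(12)): arr=[3 12 _] head=0 tail=2 count=2
After op 3 (read()): arr=[3 12 _] head=1 tail=2 count=1
After op 4 (read()): arr=[3 12 _] head=2 tail=2 count=0
After op 5 (write(14)): arr=[3 12 14] head=2 tail=0 count=1
After op 6 (peek()): arr=[3 12 14] head=2 tail=0 count=1
After op 7 (write(6)): arr=[6 12 14] head=2 tail=1 count=2
After op 8 (peek()): arr=[6 12 14] head=2 tail=1 count=2
After op 9 (write(2)): arr=[6 2 14] head=2 tail=2 count=3
After op 10 (write(17)): arr=[6 2 17] head=0 tail=0 count=3
After op 11 (read()): arr=[6 2 17] head=1 tail=0 count=2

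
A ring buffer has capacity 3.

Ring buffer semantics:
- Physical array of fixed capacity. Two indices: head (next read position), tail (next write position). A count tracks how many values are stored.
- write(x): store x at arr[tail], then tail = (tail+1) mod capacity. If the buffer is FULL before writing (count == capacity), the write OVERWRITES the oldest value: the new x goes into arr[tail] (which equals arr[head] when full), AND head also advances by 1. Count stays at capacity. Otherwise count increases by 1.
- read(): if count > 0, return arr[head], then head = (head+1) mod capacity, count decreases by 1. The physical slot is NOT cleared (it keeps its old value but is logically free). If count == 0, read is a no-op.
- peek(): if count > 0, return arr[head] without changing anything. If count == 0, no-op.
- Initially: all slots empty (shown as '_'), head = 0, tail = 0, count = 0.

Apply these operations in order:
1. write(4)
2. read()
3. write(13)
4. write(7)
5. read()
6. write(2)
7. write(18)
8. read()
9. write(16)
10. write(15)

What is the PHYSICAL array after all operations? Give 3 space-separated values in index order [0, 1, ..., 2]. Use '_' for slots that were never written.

Answer: 15 18 16

Derivation:
After op 1 (write(4)): arr=[4 _ _] head=0 tail=1 count=1
After op 2 (read()): arr=[4 _ _] head=1 tail=1 count=0
After op 3 (write(13)): arr=[4 13 _] head=1 tail=2 count=1
After op 4 (write(7)): arr=[4 13 7] head=1 tail=0 count=2
After op 5 (read()): arr=[4 13 7] head=2 tail=0 count=1
After op 6 (write(2)): arr=[2 13 7] head=2 tail=1 count=2
After op 7 (write(18)): arr=[2 18 7] head=2 tail=2 count=3
After op 8 (read()): arr=[2 18 7] head=0 tail=2 count=2
After op 9 (write(16)): arr=[2 18 16] head=0 tail=0 count=3
After op 10 (write(15)): arr=[15 18 16] head=1 tail=1 count=3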